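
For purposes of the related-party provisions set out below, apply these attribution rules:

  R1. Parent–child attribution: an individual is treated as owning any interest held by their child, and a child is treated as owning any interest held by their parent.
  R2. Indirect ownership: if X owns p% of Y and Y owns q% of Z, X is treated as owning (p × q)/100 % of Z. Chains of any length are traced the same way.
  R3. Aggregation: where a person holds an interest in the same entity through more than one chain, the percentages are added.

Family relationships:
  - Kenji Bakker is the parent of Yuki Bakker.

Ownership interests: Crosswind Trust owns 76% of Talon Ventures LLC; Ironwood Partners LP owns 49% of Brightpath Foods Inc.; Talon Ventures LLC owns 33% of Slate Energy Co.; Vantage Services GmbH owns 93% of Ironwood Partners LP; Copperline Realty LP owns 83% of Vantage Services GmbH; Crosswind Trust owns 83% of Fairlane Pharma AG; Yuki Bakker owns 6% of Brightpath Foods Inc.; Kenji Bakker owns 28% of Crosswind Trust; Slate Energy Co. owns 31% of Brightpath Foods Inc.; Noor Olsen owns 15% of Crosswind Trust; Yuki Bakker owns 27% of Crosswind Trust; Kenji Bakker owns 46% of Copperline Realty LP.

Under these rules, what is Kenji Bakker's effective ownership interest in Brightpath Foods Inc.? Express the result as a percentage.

By parent–child attribution (R1), Kenji Bakker is treated as also owning Yuki Bakker's interest in Crosswind Trust, giving 28% + 27% = 55%.
By parent–child attribution (R1), Kenji Bakker is treated as owning Yuki Bakker's 6% interest in Brightpath Foods Inc.
Chain via Crosswind Trust → Talon Ventures LLC → Slate Energy Co. (R2): 55% × 76% × 33% × 31% = 4.27614% of Brightpath Foods Inc.
Chain via Copperline Realty LP → Vantage Services GmbH → Ironwood Partners LP (R2): 46% × 83% × 93% × 49% = 17.398626% of Brightpath Foods Inc.
Direct interest in Brightpath Foods Inc: 6%.
Aggregating (R3): 4.27614% + 17.398626% + 6% = 27.674766%.

27.674766%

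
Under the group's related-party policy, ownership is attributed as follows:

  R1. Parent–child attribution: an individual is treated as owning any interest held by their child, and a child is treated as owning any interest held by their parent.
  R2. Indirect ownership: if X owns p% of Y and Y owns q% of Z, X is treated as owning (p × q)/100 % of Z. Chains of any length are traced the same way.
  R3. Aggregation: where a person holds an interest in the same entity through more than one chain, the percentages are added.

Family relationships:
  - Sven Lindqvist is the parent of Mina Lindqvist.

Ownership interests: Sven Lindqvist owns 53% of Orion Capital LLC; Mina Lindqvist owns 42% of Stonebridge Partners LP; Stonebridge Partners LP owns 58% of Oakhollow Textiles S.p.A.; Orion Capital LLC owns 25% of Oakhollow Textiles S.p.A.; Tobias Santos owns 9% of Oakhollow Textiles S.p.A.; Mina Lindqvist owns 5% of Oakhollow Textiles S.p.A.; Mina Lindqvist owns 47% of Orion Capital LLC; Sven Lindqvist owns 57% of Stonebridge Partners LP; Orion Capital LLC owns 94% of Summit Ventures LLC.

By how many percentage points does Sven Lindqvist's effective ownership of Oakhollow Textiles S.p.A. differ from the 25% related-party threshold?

By parent–child attribution (R1), Sven Lindqvist is treated as also owning Mina Lindqvist's interest in Orion Capital LLC, giving 53% + 47% = 100%.
By parent–child attribution (R1), Sven Lindqvist is treated as also owning Mina Lindqvist's interest in Stonebridge Partners LP, giving 57% + 42% = 99%.
By parent–child attribution (R1), Sven Lindqvist is treated as owning Mina Lindqvist's 5% interest in Oakhollow Textiles S.p.A.
Chain via Orion Capital LLC (R2): 100% × 25% = 25% of Oakhollow Textiles S.p.A.
Chain via Stonebridge Partners LP (R2): 99% × 58% = 57.42% of Oakhollow Textiles S.p.A.
Direct interest in Oakhollow Textiles S.p.A: 5%.
Aggregating (R3): 25% + 57.42% + 5% = 87.42%.
87.42% exceeds the 25% threshold by 62.42 percentage points.

62.42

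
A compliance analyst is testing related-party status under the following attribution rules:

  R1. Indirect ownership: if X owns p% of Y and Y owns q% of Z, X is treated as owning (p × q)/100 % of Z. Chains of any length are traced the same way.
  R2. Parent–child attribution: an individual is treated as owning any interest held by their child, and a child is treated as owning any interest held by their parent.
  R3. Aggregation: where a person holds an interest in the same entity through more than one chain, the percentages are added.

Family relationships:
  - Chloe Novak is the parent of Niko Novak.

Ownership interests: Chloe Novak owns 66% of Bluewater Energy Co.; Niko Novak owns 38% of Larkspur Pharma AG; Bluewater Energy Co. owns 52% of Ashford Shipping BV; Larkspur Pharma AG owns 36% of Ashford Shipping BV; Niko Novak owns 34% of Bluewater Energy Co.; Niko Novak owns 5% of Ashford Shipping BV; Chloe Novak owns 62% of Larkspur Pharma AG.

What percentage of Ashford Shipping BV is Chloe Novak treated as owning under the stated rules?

By parent–child attribution (R2), Chloe Novak is treated as also owning Niko Novak's interest in Bluewater Energy Co, giving 66% + 34% = 100%.
By parent–child attribution (R2), Chloe Novak is treated as also owning Niko Novak's interest in Larkspur Pharma AG, giving 62% + 38% = 100%.
By parent–child attribution (R2), Chloe Novak is treated as owning Niko Novak's 5% interest in Ashford Shipping BV.
Chain via Bluewater Energy Co. (R1): 100% × 52% = 52% of Ashford Shipping BV.
Chain via Larkspur Pharma AG (R1): 100% × 36% = 36% of Ashford Shipping BV.
Direct interest in Ashford Shipping BV: 5%.
Aggregating (R3): 52% + 36% + 5% = 93%.

93%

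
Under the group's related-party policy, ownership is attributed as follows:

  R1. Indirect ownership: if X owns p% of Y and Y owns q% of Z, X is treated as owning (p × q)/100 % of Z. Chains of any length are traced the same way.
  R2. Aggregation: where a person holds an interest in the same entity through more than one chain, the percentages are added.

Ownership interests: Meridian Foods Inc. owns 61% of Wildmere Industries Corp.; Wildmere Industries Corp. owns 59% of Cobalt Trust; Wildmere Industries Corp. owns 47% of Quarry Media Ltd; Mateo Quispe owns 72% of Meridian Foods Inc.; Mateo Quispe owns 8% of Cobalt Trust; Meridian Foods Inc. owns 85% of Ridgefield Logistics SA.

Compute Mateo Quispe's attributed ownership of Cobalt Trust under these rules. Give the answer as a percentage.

33.9128%

Chain via Meridian Foods Inc. → Wildmere Industries Corp. (R1): 72% × 61% × 59% = 25.9128% of Cobalt Trust.
Direct interest in Cobalt Trust: 8%.
Aggregating (R2): 25.9128% + 8% = 33.9128%.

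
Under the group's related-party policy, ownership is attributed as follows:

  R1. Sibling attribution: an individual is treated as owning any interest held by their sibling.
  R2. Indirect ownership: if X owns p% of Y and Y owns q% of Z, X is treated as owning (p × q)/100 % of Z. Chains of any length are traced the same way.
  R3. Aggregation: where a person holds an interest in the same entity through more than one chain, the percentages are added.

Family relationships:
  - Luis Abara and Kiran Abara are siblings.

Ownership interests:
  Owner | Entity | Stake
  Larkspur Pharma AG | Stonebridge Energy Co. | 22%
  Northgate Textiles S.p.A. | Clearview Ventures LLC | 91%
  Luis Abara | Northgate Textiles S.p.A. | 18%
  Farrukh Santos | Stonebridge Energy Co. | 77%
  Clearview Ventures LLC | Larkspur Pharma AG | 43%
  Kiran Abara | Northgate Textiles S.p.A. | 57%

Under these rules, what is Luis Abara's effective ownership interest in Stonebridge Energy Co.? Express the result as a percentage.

By sibling attribution (R1), Luis Abara is treated as also owning Kiran Abara's interest in Northgate Textiles S.p.A, giving 18% + 57% = 75%.
Chain via Northgate Textiles S.p.A. → Clearview Ventures LLC → Larkspur Pharma AG (R2): 75% × 91% × 43% × 22% = 6.45645% of Stonebridge Energy Co.

6.45645%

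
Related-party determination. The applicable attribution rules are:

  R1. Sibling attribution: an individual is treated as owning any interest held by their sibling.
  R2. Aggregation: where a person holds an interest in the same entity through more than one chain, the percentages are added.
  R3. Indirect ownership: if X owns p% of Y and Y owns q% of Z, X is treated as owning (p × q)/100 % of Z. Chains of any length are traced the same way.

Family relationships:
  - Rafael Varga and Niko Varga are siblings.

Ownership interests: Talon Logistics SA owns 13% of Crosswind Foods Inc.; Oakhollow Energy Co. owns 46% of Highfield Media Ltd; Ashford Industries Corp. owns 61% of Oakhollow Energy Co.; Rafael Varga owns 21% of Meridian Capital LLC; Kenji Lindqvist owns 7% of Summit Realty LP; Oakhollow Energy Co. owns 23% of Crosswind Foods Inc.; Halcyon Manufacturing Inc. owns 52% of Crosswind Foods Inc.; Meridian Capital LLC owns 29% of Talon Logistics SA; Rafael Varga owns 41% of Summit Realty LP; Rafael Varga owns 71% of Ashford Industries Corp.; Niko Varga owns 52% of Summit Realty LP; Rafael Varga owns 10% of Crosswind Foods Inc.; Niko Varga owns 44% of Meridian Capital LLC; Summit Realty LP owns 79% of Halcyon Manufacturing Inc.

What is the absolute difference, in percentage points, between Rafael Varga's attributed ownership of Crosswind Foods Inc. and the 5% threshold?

By sibling attribution (R1), Rafael Varga is treated as also owning Niko Varga's interest in Meridian Capital LLC, giving 21% + 44% = 65%.
By sibling attribution (R1), Rafael Varga is treated as also owning Niko Varga's interest in Summit Realty LP, giving 41% + 52% = 93%.
Chain via Ashford Industries Corp. → Oakhollow Energy Co. (R3): 71% × 61% × 23% = 9.9613% of Crosswind Foods Inc.
Chain via Meridian Capital LLC → Talon Logistics SA (R3): 65% × 29% × 13% = 2.4505% of Crosswind Foods Inc.
Chain via Summit Realty LP → Halcyon Manufacturing Inc. (R3): 93% × 79% × 52% = 38.2044% of Crosswind Foods Inc.
Direct interest in Crosswind Foods Inc: 10%.
Aggregating (R2): 9.9613% + 2.4505% + 38.2044% + 10% = 60.6162%.
60.6162% exceeds the 5% threshold by 55.6162 percentage points.

55.6162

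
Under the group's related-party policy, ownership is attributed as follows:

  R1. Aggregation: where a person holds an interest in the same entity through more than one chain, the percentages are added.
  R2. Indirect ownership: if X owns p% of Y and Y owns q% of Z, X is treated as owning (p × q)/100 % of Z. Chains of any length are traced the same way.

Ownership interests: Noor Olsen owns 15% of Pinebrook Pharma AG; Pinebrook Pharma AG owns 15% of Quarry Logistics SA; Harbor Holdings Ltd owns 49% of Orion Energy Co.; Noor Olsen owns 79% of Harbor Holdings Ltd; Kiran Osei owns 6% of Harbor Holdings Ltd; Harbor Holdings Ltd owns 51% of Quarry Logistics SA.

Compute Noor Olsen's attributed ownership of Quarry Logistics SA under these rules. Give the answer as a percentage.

42.54%

Chain via Pinebrook Pharma AG (R2): 15% × 15% = 2.25% of Quarry Logistics SA.
Chain via Harbor Holdings Ltd (R2): 79% × 51% = 40.29% of Quarry Logistics SA.
Aggregating (R1): 2.25% + 40.29% = 42.54%.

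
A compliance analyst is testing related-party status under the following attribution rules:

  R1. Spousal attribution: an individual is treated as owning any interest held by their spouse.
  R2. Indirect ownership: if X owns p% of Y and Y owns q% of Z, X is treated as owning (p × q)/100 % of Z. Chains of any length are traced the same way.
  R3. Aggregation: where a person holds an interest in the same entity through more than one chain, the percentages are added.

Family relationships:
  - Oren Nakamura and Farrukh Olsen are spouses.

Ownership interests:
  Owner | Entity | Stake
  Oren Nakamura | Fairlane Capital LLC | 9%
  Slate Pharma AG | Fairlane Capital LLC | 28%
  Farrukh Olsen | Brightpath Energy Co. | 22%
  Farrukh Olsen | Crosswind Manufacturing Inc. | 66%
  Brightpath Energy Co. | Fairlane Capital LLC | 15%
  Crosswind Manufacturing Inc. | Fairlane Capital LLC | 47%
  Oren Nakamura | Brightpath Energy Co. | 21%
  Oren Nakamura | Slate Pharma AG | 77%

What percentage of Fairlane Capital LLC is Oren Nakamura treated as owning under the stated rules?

68.03%

By spousal attribution (R1), Oren Nakamura is treated as also owning Farrukh Olsen's interest in Brightpath Energy Co, giving 21% + 22% = 43%.
By spousal attribution (R1), Oren Nakamura is treated as owning Farrukh Olsen's 66% interest in Crosswind Manufacturing Inc.
Chain via Slate Pharma AG (R2): 77% × 28% = 21.56% of Fairlane Capital LLC.
Chain via Brightpath Energy Co. (R2): 43% × 15% = 6.45% of Fairlane Capital LLC.
Direct interest in Fairlane Capital LLC: 9%.
Chain via Crosswind Manufacturing Inc. (R2): 66% × 47% = 31.02% of Fairlane Capital LLC.
Aggregating (R3): 21.56% + 6.45% + 9% + 31.02% = 68.03%.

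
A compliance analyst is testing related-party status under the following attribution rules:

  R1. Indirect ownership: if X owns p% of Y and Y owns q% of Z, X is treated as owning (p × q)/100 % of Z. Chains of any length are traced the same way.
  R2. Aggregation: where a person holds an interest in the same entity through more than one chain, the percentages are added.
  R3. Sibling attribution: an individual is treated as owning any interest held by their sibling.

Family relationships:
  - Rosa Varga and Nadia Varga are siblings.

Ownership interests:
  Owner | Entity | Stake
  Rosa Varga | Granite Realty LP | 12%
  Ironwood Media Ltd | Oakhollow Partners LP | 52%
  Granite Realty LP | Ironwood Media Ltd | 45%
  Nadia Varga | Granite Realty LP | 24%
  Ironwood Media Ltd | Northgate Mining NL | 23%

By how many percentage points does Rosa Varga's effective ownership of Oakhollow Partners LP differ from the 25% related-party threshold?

16.576

By sibling attribution (R3), Rosa Varga is treated as also owning Nadia Varga's interest in Granite Realty LP, giving 12% + 24% = 36%.
Chain via Granite Realty LP → Ironwood Media Ltd (R1): 36% × 45% × 52% = 8.424% of Oakhollow Partners LP.
8.424% falls short of the 25% threshold by 16.576 percentage points.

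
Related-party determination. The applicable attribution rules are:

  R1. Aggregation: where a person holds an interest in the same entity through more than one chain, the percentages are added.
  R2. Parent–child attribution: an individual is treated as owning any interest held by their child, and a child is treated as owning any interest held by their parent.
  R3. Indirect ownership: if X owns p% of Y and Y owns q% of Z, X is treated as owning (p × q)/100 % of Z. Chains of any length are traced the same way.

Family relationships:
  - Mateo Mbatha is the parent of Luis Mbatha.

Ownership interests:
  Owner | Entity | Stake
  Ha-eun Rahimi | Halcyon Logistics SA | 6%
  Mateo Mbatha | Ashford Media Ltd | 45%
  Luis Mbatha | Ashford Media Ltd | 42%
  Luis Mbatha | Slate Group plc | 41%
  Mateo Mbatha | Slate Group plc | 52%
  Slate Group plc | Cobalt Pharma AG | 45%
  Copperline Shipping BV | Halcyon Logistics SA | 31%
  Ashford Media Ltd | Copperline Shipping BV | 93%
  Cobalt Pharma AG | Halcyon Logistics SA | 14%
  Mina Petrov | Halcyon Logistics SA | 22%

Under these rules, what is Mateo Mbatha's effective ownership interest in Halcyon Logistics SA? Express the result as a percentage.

30.9411%

By parent–child attribution (R2), Mateo Mbatha is treated as also owning Luis Mbatha's interest in Slate Group plc, giving 52% + 41% = 93%.
By parent–child attribution (R2), Mateo Mbatha is treated as also owning Luis Mbatha's interest in Ashford Media Ltd, giving 45% + 42% = 87%.
Chain via Slate Group plc → Cobalt Pharma AG (R3): 93% × 45% × 14% = 5.859% of Halcyon Logistics SA.
Chain via Ashford Media Ltd → Copperline Shipping BV (R3): 87% × 93% × 31% = 25.0821% of Halcyon Logistics SA.
Aggregating (R1): 5.859% + 25.0821% = 30.9411%.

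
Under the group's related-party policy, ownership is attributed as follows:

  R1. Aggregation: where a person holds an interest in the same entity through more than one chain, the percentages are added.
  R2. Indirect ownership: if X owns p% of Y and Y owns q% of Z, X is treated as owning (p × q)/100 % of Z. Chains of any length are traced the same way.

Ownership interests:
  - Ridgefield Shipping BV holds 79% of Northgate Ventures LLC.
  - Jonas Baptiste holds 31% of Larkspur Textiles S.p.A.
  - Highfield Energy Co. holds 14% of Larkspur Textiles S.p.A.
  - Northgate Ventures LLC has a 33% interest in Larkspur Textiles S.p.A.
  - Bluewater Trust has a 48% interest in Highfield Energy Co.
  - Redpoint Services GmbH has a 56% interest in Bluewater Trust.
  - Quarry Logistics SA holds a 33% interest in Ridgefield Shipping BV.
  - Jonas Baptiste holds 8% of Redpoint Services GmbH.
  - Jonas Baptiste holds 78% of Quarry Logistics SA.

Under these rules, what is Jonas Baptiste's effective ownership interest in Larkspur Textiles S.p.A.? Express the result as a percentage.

38.011474%

Chain via Redpoint Services GmbH → Bluewater Trust → Highfield Energy Co. (R2): 8% × 56% × 48% × 14% = 0.301056% of Larkspur Textiles S.p.A.
Chain via Quarry Logistics SA → Ridgefield Shipping BV → Northgate Ventures LLC (R2): 78% × 33% × 79% × 33% = 6.710418% of Larkspur Textiles S.p.A.
Direct interest in Larkspur Textiles S.p.A: 31%.
Aggregating (R1): 0.301056% + 6.710418% + 31% = 38.011474%.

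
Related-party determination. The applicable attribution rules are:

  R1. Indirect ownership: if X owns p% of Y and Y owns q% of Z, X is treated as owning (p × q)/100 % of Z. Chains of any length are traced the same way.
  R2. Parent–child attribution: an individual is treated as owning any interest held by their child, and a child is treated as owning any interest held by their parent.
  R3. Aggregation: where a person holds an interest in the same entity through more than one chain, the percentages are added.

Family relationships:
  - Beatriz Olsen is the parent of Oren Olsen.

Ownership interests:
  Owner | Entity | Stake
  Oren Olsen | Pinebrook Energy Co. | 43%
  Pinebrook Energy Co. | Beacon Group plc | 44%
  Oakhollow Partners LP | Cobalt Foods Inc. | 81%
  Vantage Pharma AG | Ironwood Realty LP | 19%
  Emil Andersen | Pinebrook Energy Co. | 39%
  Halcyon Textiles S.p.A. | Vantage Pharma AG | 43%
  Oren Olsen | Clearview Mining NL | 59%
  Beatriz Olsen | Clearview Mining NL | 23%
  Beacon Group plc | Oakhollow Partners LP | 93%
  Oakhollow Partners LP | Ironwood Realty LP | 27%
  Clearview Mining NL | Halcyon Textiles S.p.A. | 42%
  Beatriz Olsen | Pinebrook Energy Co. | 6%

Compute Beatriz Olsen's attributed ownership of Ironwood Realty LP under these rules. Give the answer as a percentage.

By parent–child attribution (R2), Beatriz Olsen is treated as also owning Oren Olsen's interest in Clearview Mining NL, giving 23% + 59% = 82%.
By parent–child attribution (R2), Beatriz Olsen is treated as also owning Oren Olsen's interest in Pinebrook Energy Co, giving 6% + 43% = 49%.
Chain via Clearview Mining NL → Halcyon Textiles S.p.A. → Vantage Pharma AG (R1): 82% × 42% × 43% × 19% = 2.813748% of Ironwood Realty LP.
Chain via Pinebrook Energy Co. → Beacon Group plc → Oakhollow Partners LP (R1): 49% × 44% × 93% × 27% = 5.413716% of Ironwood Realty LP.
Aggregating (R3): 2.813748% + 5.413716% = 8.227464%.

8.227464%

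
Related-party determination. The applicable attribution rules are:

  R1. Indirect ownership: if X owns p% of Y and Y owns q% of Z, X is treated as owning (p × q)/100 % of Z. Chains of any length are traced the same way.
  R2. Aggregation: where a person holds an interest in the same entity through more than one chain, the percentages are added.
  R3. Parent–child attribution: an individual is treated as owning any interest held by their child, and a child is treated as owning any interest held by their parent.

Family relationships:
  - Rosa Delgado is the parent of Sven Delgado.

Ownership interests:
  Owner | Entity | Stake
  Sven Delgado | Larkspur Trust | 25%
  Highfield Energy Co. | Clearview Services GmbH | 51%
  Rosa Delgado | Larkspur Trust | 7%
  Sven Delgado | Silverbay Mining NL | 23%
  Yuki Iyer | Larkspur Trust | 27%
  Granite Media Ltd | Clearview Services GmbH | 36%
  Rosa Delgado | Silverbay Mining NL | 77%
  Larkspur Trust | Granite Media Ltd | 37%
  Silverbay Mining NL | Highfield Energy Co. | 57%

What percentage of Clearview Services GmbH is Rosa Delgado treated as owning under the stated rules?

By parent–child attribution (R3), Rosa Delgado is treated as also owning Sven Delgado's interest in Larkspur Trust, giving 7% + 25% = 32%.
By parent–child attribution (R3), Rosa Delgado is treated as also owning Sven Delgado's interest in Silverbay Mining NL, giving 77% + 23% = 100%.
Chain via Larkspur Trust → Granite Media Ltd (R1): 32% × 37% × 36% = 4.2624% of Clearview Services GmbH.
Chain via Silverbay Mining NL → Highfield Energy Co. (R1): 100% × 57% × 51% = 29.07% of Clearview Services GmbH.
Aggregating (R2): 4.2624% + 29.07% = 33.3324%.

33.3324%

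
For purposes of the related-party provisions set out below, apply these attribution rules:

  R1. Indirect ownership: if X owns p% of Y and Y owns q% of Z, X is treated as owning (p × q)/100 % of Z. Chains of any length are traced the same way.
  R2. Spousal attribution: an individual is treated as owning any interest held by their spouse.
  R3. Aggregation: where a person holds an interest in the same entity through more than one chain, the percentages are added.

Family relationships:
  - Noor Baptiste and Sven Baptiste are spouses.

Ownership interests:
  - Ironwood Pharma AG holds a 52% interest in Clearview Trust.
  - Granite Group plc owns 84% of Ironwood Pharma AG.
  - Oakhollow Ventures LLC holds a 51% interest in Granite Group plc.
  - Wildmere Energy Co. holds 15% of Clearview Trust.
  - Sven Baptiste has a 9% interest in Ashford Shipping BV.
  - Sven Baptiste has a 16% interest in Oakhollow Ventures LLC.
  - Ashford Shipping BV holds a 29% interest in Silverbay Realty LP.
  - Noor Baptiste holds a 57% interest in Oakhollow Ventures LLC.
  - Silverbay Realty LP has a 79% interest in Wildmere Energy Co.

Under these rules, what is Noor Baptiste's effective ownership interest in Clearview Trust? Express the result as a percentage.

16.571349%

By spousal attribution (R2), Noor Baptiste is treated as also owning Sven Baptiste's interest in Oakhollow Ventures LLC, giving 57% + 16% = 73%.
By spousal attribution (R2), Noor Baptiste is treated as owning Sven Baptiste's 9% interest in Ashford Shipping BV.
Chain via Oakhollow Ventures LLC → Granite Group plc → Ironwood Pharma AG (R1): 73% × 51% × 84% × 52% = 16.262064% of Clearview Trust.
Chain via Ashford Shipping BV → Silverbay Realty LP → Wildmere Energy Co. (R1): 9% × 29% × 79% × 15% = 0.309285% of Clearview Trust.
Aggregating (R3): 16.262064% + 0.309285% = 16.571349%.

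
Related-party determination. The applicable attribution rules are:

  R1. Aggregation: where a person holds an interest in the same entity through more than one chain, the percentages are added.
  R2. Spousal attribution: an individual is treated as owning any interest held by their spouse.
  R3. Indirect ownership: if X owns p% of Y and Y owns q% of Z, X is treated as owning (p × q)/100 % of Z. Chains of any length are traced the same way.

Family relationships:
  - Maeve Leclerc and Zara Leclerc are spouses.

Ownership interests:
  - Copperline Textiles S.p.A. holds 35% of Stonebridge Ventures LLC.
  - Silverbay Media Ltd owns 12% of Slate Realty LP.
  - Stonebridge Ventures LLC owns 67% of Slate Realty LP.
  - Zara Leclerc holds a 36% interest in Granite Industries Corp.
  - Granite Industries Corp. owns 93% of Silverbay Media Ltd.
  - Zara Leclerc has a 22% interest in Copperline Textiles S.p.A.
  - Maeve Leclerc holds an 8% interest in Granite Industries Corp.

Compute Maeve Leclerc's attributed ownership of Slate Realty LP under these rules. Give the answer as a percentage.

By spousal attribution (R2), Maeve Leclerc is treated as also owning Zara Leclerc's interest in Granite Industries Corp, giving 8% + 36% = 44%.
By spousal attribution (R2), Maeve Leclerc is treated as owning Zara Leclerc's 22% interest in Copperline Textiles S.p.A.
Chain via Granite Industries Corp. → Silverbay Media Ltd (R3): 44% × 93% × 12% = 4.9104% of Slate Realty LP.
Chain via Copperline Textiles S.p.A. → Stonebridge Ventures LLC (R3): 22% × 35% × 67% = 5.159% of Slate Realty LP.
Aggregating (R1): 4.9104% + 5.159% = 10.0694%.

10.0694%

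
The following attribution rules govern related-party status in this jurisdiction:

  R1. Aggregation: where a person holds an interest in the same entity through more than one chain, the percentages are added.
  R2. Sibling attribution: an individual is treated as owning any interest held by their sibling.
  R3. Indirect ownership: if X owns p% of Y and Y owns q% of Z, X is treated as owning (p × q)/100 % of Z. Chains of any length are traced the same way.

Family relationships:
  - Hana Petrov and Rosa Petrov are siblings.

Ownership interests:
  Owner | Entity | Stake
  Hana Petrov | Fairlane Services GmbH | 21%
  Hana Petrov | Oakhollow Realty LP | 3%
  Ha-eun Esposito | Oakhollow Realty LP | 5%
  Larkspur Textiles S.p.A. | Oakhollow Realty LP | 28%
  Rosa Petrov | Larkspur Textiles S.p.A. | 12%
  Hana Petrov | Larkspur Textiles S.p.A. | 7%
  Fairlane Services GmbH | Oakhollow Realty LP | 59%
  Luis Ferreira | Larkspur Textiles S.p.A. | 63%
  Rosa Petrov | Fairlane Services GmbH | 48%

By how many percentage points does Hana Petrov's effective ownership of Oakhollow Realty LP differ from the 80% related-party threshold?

30.97

By sibling attribution (R2), Hana Petrov is treated as also owning Rosa Petrov's interest in Fairlane Services GmbH, giving 21% + 48% = 69%.
By sibling attribution (R2), Hana Petrov is treated as also owning Rosa Petrov's interest in Larkspur Textiles S.p.A, giving 7% + 12% = 19%.
Chain via Fairlane Services GmbH (R3): 69% × 59% = 40.71% of Oakhollow Realty LP.
Chain via Larkspur Textiles S.p.A. (R3): 19% × 28% = 5.32% of Oakhollow Realty LP.
Direct interest in Oakhollow Realty LP: 3%.
Aggregating (R1): 40.71% + 5.32% + 3% = 49.03%.
49.03% falls short of the 80% threshold by 30.97 percentage points.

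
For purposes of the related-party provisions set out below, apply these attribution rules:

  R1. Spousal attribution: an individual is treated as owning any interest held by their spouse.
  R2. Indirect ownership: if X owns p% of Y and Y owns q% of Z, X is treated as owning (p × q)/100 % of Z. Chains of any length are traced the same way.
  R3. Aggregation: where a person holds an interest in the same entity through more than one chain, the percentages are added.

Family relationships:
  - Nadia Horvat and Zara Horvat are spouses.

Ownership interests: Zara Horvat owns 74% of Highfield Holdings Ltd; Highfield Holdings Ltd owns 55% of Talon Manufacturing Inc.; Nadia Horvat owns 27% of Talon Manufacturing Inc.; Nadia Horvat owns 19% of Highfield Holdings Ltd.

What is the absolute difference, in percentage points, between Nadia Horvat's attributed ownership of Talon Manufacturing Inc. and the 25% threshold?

By spousal attribution (R1), Nadia Horvat is treated as also owning Zara Horvat's interest in Highfield Holdings Ltd, giving 19% + 74% = 93%.
Chain via Highfield Holdings Ltd (R2): 93% × 55% = 51.15% of Talon Manufacturing Inc.
Direct interest in Talon Manufacturing Inc: 27%.
Aggregating (R3): 51.15% + 27% = 78.15%.
78.15% exceeds the 25% threshold by 53.15 percentage points.

53.15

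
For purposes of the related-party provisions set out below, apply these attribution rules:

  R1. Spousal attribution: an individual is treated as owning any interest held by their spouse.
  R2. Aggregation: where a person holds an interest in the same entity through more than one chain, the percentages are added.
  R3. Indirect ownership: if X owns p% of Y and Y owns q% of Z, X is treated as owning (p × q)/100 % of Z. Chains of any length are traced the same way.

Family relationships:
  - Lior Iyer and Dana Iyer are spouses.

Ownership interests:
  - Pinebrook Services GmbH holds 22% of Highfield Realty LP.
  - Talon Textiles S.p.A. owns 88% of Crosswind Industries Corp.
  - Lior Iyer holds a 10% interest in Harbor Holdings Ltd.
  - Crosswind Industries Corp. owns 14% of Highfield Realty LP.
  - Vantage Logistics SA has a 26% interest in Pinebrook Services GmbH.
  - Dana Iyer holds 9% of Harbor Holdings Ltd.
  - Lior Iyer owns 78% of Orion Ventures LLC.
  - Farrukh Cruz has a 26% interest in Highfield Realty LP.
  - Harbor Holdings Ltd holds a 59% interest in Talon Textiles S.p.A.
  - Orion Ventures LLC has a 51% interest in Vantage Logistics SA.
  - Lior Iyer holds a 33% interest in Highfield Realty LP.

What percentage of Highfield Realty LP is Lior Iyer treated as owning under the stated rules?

By spousal attribution (R1), Lior Iyer is treated as also owning Dana Iyer's interest in Harbor Holdings Ltd, giving 10% + 9% = 19%.
Chain via Orion Ventures LLC → Vantage Logistics SA → Pinebrook Services GmbH (R3): 78% × 51% × 26% × 22% = 2.275416% of Highfield Realty LP.
Chain via Harbor Holdings Ltd → Talon Textiles S.p.A. → Crosswind Industries Corp. (R3): 19% × 59% × 88% × 14% = 1.381072% of Highfield Realty LP.
Direct interest in Highfield Realty LP: 33%.
Aggregating (R2): 2.275416% + 1.381072% + 33% = 36.656488%.

36.656488%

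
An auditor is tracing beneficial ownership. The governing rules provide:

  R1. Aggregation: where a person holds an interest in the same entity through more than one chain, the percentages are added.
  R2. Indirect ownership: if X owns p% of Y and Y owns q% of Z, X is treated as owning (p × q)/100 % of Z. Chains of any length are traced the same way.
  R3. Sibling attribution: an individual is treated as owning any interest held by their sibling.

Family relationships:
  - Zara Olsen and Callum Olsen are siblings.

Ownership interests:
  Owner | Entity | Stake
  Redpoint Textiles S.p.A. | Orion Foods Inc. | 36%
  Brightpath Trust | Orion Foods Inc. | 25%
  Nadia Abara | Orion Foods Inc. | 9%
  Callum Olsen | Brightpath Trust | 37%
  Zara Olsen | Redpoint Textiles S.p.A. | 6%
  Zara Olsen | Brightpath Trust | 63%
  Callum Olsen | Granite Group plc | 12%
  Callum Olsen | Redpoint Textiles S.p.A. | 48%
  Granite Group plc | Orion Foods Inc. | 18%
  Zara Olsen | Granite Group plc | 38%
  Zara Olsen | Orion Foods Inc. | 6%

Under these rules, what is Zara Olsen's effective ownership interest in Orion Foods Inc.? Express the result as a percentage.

59.44%

By sibling attribution (R3), Zara Olsen is treated as also owning Callum Olsen's interest in Granite Group plc, giving 38% + 12% = 50%.
By sibling attribution (R3), Zara Olsen is treated as also owning Callum Olsen's interest in Brightpath Trust, giving 63% + 37% = 100%.
By sibling attribution (R3), Zara Olsen is treated as also owning Callum Olsen's interest in Redpoint Textiles S.p.A, giving 6% + 48% = 54%.
Chain via Granite Group plc (R2): 50% × 18% = 9% of Orion Foods Inc.
Chain via Brightpath Trust (R2): 100% × 25% = 25% of Orion Foods Inc.
Chain via Redpoint Textiles S.p.A. (R2): 54% × 36% = 19.44% of Orion Foods Inc.
Direct interest in Orion Foods Inc: 6%.
Aggregating (R1): 9% + 25% + 19.44% + 6% = 59.44%.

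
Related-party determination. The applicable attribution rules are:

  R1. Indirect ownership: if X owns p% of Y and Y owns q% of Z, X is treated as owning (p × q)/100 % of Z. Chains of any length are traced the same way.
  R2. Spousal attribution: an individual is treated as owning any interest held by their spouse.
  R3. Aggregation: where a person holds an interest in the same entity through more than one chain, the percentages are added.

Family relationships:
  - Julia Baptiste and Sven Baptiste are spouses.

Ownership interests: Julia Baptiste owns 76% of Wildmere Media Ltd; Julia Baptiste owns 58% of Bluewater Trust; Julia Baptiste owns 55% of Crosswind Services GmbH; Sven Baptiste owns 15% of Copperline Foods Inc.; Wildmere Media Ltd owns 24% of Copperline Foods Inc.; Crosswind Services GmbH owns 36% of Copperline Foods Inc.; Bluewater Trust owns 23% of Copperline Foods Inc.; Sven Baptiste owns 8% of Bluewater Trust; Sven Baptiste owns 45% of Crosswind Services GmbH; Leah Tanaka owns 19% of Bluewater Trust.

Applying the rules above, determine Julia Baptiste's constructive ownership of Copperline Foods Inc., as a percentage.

By spousal attribution (R2), Julia Baptiste is treated as also owning Sven Baptiste's interest in Bluewater Trust, giving 58% + 8% = 66%.
By spousal attribution (R2), Julia Baptiste is treated as also owning Sven Baptiste's interest in Crosswind Services GmbH, giving 55% + 45% = 100%.
By spousal attribution (R2), Julia Baptiste is treated as owning Sven Baptiste's 15% interest in Copperline Foods Inc.
Chain via Bluewater Trust (R1): 66% × 23% = 15.18% of Copperline Foods Inc.
Chain via Crosswind Services GmbH (R1): 100% × 36% = 36% of Copperline Foods Inc.
Chain via Wildmere Media Ltd (R1): 76% × 24% = 18.24% of Copperline Foods Inc.
Direct interest in Copperline Foods Inc: 15%.
Aggregating (R3): 15.18% + 36% + 18.24% + 15% = 84.42%.

84.42%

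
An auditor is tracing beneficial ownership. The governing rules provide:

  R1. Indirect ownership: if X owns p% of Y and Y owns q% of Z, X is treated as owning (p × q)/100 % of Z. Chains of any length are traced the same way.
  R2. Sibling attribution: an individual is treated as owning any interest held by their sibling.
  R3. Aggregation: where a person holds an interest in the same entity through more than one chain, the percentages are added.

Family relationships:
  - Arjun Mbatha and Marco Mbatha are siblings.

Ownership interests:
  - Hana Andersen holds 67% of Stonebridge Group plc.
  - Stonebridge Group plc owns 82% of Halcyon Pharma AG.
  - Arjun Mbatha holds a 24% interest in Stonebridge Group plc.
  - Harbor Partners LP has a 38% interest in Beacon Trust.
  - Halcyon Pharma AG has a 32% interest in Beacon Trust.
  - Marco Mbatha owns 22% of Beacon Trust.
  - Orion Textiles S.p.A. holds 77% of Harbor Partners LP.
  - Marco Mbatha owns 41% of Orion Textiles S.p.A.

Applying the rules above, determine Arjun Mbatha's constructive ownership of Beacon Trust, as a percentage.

40.2942%

By sibling attribution (R2), Arjun Mbatha is treated as owning Marco Mbatha's 41% interest in Orion Textiles S.p.A.
By sibling attribution (R2), Arjun Mbatha is treated as owning Marco Mbatha's 22% interest in Beacon Trust.
Chain via Stonebridge Group plc → Halcyon Pharma AG (R1): 24% × 82% × 32% = 6.2976% of Beacon Trust.
Chain via Orion Textiles S.p.A. → Harbor Partners LP (R1): 41% × 77% × 38% = 11.9966% of Beacon Trust.
Direct interest in Beacon Trust: 22%.
Aggregating (R3): 6.2976% + 11.9966% + 22% = 40.2942%.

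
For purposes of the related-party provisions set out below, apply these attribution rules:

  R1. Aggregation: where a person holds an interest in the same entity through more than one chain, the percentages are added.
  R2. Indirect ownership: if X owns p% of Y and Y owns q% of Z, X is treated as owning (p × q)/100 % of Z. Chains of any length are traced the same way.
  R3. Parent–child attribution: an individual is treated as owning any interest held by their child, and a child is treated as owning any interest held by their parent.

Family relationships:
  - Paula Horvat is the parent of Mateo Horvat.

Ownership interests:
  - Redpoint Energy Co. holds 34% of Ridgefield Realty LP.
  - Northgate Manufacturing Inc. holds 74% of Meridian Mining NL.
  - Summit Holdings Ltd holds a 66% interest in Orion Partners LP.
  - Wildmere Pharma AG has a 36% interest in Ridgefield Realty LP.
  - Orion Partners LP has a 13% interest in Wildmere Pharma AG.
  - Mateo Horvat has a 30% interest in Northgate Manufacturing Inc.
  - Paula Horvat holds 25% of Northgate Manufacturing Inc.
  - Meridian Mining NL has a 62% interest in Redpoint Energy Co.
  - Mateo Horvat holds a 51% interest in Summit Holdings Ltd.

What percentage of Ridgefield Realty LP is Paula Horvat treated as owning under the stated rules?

10.154848%

By parent–child attribution (R3), Paula Horvat is treated as also owning Mateo Horvat's interest in Northgate Manufacturing Inc, giving 25% + 30% = 55%.
By parent–child attribution (R3), Paula Horvat is treated as owning Mateo Horvat's 51% interest in Summit Holdings Ltd.
Chain via Northgate Manufacturing Inc. → Meridian Mining NL → Redpoint Energy Co. (R2): 55% × 74% × 62% × 34% = 8.57956% of Ridgefield Realty LP.
Chain via Summit Holdings Ltd → Orion Partners LP → Wildmere Pharma AG (R2): 51% × 66% × 13% × 36% = 1.575288% of Ridgefield Realty LP.
Aggregating (R1): 8.57956% + 1.575288% = 10.154848%.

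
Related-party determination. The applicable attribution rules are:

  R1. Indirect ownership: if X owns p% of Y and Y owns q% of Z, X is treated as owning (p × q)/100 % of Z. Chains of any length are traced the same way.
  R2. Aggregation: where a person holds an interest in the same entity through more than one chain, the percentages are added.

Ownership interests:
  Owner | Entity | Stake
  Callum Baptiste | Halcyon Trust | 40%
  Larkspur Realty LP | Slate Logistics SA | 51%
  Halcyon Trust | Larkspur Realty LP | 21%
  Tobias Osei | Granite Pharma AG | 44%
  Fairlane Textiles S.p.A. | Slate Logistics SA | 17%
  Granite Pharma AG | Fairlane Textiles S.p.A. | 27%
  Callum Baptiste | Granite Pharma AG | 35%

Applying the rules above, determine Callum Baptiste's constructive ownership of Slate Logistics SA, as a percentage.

Chain via Granite Pharma AG → Fairlane Textiles S.p.A. (R1): 35% × 27% × 17% = 1.6065% of Slate Logistics SA.
Chain via Halcyon Trust → Larkspur Realty LP (R1): 40% × 21% × 51% = 4.284% of Slate Logistics SA.
Aggregating (R2): 1.6065% + 4.284% = 5.8905%.

5.8905%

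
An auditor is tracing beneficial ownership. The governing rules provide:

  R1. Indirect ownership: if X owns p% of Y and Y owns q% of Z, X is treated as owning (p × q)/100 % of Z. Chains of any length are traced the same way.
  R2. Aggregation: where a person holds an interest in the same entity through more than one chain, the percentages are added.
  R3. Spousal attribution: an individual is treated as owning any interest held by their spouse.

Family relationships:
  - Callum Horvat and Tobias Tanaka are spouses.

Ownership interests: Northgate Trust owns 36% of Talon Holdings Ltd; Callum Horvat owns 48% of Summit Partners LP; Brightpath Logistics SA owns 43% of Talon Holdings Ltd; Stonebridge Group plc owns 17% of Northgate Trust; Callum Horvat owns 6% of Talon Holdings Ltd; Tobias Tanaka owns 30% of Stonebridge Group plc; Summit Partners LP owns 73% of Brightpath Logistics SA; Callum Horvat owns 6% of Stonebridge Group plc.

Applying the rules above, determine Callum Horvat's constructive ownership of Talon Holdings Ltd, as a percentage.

By spousal attribution (R3), Callum Horvat is treated as also owning Tobias Tanaka's interest in Stonebridge Group plc, giving 6% + 30% = 36%.
Chain via Summit Partners LP → Brightpath Logistics SA (R1): 48% × 73% × 43% = 15.0672% of Talon Holdings Ltd.
Chain via Stonebridge Group plc → Northgate Trust (R1): 36% × 17% × 36% = 2.2032% of Talon Holdings Ltd.
Direct interest in Talon Holdings Ltd: 6%.
Aggregating (R2): 15.0672% + 2.2032% + 6% = 23.2704%.

23.2704%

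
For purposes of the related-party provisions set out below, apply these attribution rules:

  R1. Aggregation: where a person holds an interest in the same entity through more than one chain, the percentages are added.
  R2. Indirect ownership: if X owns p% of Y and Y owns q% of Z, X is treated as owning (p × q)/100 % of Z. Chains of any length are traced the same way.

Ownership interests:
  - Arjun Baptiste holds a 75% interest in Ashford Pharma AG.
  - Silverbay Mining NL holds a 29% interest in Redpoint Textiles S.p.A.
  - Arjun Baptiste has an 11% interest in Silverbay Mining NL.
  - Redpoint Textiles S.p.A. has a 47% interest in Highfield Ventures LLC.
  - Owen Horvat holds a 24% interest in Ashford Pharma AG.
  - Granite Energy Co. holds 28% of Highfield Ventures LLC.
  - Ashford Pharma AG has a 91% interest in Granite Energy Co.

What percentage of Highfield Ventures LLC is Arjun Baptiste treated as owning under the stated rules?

Chain via Ashford Pharma AG → Granite Energy Co. (R2): 75% × 91% × 28% = 19.11% of Highfield Ventures LLC.
Chain via Silverbay Mining NL → Redpoint Textiles S.p.A. (R2): 11% × 29% × 47% = 1.4993% of Highfield Ventures LLC.
Aggregating (R1): 19.11% + 1.4993% = 20.6093%.

20.6093%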